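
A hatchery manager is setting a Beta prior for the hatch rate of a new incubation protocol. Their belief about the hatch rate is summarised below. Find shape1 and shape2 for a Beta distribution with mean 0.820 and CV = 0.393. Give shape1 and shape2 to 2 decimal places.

σ = CV·μ = 0.393×0.820 = 0.32226, so σ² = 0.103852.
s+1 = μ(1−μ)/σ² = 0.147600/0.103852 = 1.4213, so s = shape1+shape2 = 0.4213.
shape1 = μs = 0.35, shape2 = (1−μ)s = 0.08.

shape1 = 0.35, shape2 = 0.08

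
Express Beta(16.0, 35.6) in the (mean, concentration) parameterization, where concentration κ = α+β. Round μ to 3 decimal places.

μ = 0.310, κ = 51.6

κ = α+β = 16.0+35.6 = 51.6; μ = α/κ = 16.0/51.6 = 0.310.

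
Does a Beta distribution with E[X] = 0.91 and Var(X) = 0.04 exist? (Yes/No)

Yes

A Beta with mean μ has variance μ(1−μ)/(α+β+1) < μ(1−μ).
Here μ(1−μ) = 0.91×0.09 = 0.0819, and 0.04 < 0.0819.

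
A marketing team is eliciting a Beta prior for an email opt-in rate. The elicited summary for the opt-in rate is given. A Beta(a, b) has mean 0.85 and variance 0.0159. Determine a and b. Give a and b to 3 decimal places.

Write ν = a+b; then a = μν and Var = μ(1−μ)/(ν+1).
ν = μ(1−μ)/Var − 1 = 0.1275/0.0159 − 1 = 7.0189.
a = 0.85·7.0189 = 5.966, b = 0.15·7.0189 = 1.053.

a = 5.966, b = 1.053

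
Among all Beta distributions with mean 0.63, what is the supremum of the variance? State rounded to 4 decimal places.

For fixed mean μ the Beta variance is μ(1−μ)/(α+β+1), increasing as α+β decreases.
Its least upper bound (not attained) is μ(1−μ) = 0.63·0.37 = 0.2331.

0.2331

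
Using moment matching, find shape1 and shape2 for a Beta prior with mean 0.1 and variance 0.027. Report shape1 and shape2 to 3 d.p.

By moment matching, shape1+shape2 = μ(1−μ)/σ² − 1 = (0.1·0.9)/0.027 − 1 = 3.3333 − 1 = 2.3333.
Since shape1/(shape1+shape2) = μ, shape1 = 0.1·2.3333 = 0.233 and shape2 = 0.9·2.3333 = 2.100.

shape1 = 0.233, shape2 = 2.100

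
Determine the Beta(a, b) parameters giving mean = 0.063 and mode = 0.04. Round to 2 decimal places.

Let s = a+b. Mean gives a = μs = 0.063s; mode gives (a−1)/(s−2) = 0.04.
Substituting: 0.063s − 1 = 0.04(s−2) = 0.04s − 0.08, so 0.023s = 0.92 and s = 40.0000.
Then a = 0.063×40.0000 = 2.52 and b = s−a = 37.48.

a = 2.52, b = 37.48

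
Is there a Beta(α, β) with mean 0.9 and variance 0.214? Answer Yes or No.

No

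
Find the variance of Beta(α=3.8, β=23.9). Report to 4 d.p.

α+β = 27.7 and αβ = 90.82, so Var = αβ/[(α+β)²(α+β+1)] = 90.82/22021.223 = 0.0041.

0.0041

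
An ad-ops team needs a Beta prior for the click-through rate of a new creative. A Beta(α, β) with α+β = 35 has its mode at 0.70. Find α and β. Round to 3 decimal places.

α = 24.100, β = 10.900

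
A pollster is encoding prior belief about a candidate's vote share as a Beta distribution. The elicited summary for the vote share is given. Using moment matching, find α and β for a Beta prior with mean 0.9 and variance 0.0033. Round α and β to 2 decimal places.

α = 23.65, β = 2.63

Write ν = α+β; then α = μν and Var = μ(1−μ)/(ν+1).
ν = μ(1−μ)/Var − 1 = 0.09/0.0033 − 1 = 26.2727.
α = 0.9·26.2727 = 23.65, β = 0.1·26.2727 = 2.63.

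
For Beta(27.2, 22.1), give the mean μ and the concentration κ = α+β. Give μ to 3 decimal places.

μ = 0.552, κ = 49.3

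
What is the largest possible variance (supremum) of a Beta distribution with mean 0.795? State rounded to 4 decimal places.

For fixed mean μ the Beta variance is μ(1−μ)/(α+β+1), increasing as α+β decreases.
Its least upper bound (not attained) is μ(1−μ) = 0.795·0.205 = 0.1630.

0.1630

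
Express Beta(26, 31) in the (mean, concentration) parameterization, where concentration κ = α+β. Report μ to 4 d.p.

κ = α+β = 26+31 = 57; μ = α/κ = 26/57 = 0.4561.

μ = 0.4561, κ = 57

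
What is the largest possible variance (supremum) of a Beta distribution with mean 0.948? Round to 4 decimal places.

For fixed mean μ the Beta variance is μ(1−μ)/(α+β+1), increasing as α+β decreases.
Its least upper bound (not attained) is μ(1−μ) = 0.948·0.052 = 0.0493.

0.0493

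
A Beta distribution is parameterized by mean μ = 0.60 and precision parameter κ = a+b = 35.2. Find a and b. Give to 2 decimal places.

a = 21.12, b = 14.08

a = μκ = 0.60×35.2 = 21.12 and b = (1−μ)κ = 0.40×35.2 = 14.08.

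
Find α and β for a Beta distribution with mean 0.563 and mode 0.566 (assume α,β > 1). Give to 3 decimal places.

α = 24.772, β = 19.228

With s = α+β: μ = α/s and mode = (α−1)/(s−2). Eliminating α = μs,
μs − 1 = m(s−2) ⇒ s(μ−m) = 1−2m ⇒ s = -0.132/-0.003 = 44.0000.
So α = μs = 24.772, β = (1−μ)s = 19.228.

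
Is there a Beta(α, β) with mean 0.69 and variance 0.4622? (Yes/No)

No

The Beta variance bound is σ² < μ(1−μ).
Here μ(1−μ) = 0.69×0.31 = 0.2139, and 0.4622 ≥ 0.2139.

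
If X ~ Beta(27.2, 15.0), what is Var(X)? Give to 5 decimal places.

0.00530

μ = 27.2/42.2 = 0.644550; Var = μ(1−μ)/(α+β+1) = 0.2291054/43.2 = 0.00530.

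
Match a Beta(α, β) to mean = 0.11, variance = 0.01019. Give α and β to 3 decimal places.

α = 0.947, β = 7.661

Write ν = α+β; then α = μν and Var = μ(1−μ)/(ν+1).
ν = μ(1−μ)/Var − 1 = 0.0979/0.01019 − 1 = 8.6075.
α = 0.11·8.6075 = 0.947, β = 0.89·8.6075 = 7.661.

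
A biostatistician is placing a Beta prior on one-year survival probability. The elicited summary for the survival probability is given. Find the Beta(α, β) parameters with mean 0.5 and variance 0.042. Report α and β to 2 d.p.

α = 2.48, β = 2.48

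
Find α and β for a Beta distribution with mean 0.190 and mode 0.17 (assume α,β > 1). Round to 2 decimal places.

Let s = α+β. Mean gives α = μs = 0.190s; mode gives (α−1)/(s−2) = 0.17.
Substituting: 0.190s − 1 = 0.17(s−2) = 0.17s − 0.34, so 0.020s = 0.66 and s = 33.0000.
Then α = 0.190×33.0000 = 6.27 and β = s−α = 26.73.

α = 6.27, β = 26.73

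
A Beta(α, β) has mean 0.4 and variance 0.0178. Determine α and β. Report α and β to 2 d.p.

α = 4.99, β = 7.49

Write ν = α+β; then α = μν and Var = μ(1−μ)/(ν+1).
ν = μ(1−μ)/Var − 1 = 0.24/0.0178 − 1 = 12.4831.
α = 0.4·12.4831 = 4.99, β = 0.6·12.4831 = 7.49.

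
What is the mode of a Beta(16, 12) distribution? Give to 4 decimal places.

The density x^(α−1)(1−x)^(β−1) is maximised at (α−1)/(α+β−2) = 15/26 = 0.5769.

0.5769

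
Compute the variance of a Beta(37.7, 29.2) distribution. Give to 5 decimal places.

0.00362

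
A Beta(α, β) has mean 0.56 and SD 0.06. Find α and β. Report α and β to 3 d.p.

α = 37.769, β = 29.676

First σ² = 0.0036. Setting α = μn, β = (1−μ)n with n = α+β,
μ(1−μ)/(n+1) = 0.0036 ⇒ n+1 = 0.2464/0.0036 = 68.4444 ⇒ n = 67.4444.
Hence α = 0.56×67.4444 = 37.769, β = 0.44×67.4444 = 29.676.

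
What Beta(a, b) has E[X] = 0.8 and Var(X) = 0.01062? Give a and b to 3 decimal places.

a = 11.253, b = 2.813

Let s = a+b. The Beta variance is μ(1−μ)/(s+1).
So s+1 = μ(1−μ)/σ² = (0.8×0.2)/0.01062 = 0.16/0.01062 = 15.0659, giving s = 14.0659.
Then a = μs = 0.8×14.0659 = 11.253 and b = (1−μ)s = 0.2×14.0659 = 2.813.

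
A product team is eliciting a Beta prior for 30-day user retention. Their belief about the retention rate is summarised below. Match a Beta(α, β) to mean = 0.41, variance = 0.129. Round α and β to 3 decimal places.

By moment matching, α+β = μ(1−μ)/σ² − 1 = (0.41·0.59)/0.129 − 1 = 1.8752 − 1 = 0.8752.
Since α/(α+β) = μ, α = 0.41·0.8752 = 0.359 and β = 0.59·0.8752 = 0.516.

α = 0.359, β = 0.516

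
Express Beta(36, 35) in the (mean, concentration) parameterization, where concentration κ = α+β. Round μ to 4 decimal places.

μ = 0.5070, κ = 71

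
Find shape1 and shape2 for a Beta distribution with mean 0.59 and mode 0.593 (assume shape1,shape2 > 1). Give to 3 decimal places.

With s = shape1+shape2: μ = shape1/s and mode = (shape1−1)/(s−2). Eliminating shape1 = μs,
μs − 1 = m(s−2) ⇒ s(μ−m) = 1−2m ⇒ s = -0.186/-0.003 = 62.0000.
So shape1 = μs = 36.580, shape2 = (1−μ)s = 25.420.

shape1 = 36.580, shape2 = 25.420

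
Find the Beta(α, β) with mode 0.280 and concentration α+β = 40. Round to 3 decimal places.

For α,β>1 the mode is (α−1)/(α+β−2), so α = mode·(κ−2)+1 = 0.280×38+1 = 11.640.
And β = (1−mode)·(κ−2)+1 = 0.720×38+1 = 28.360.

α = 11.640, β = 28.360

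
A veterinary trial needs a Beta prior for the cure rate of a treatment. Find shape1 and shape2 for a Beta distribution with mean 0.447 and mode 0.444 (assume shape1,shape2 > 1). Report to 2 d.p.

shape1 = 16.69, shape2 = 20.65

With s = shape1+shape2: μ = shape1/s and mode = (shape1−1)/(s−2). Eliminating shape1 = μs,
μs − 1 = m(s−2) ⇒ s(μ−m) = 1−2m ⇒ s = 0.112/0.003 = 37.3333.
So shape1 = μs = 16.69, shape2 = (1−μ)s = 20.65.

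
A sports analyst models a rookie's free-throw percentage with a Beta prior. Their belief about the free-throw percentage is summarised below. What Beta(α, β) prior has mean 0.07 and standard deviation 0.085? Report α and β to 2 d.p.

α = 0.56, β = 7.45

σ² = 0.085² = 0.007225.
With s = α+β, Var = μ(1−μ)/(s+1), so s+1 = (0.07×0.93)/0.007225 = 9.0104 and s = 8.0104.
α = μs = 0.56, β = (1−μ)s = 7.45.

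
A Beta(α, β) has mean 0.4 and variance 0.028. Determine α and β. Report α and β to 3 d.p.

α = 3.029, β = 4.543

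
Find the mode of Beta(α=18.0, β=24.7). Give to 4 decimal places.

0.4177

With α,β > 1, mode = (α−1)/(α+β−2) = 17.0/40.7 = 0.4177.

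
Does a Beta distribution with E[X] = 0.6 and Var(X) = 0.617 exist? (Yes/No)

No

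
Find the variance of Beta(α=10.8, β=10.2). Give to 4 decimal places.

0.0114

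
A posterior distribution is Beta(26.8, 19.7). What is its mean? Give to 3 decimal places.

E[X] = α/(α+β) = 26.8/46.5 = 0.576.

0.576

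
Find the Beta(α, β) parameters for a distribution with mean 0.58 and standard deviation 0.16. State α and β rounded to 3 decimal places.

σ² = 0.16² = 0.0256.
With s = α+β, Var = μ(1−μ)/(s+1), so s+1 = (0.58×0.42)/0.0256 = 9.5156 and s = 8.5156.
α = μs = 4.939, β = (1−μ)s = 3.577.

α = 4.939, β = 3.577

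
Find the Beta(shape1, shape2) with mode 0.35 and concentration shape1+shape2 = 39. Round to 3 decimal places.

shape1 = 13.950, shape2 = 25.050

Since the density peak of Beta(shape1,shape2) is at (shape1−1)/(shape1+shape2−2),
shape1 = 1 + 0.35(39−2) = 13.950 and shape2 = 39 − 13.950 = 25.050.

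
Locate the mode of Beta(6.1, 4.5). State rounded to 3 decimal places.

0.593

The density x^(α−1)(1−x)^(β−1) is maximised at (α−1)/(α+β−2) = 5.1/8.6 = 0.593.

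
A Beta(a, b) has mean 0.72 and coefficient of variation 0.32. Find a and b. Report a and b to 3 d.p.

σ = CV·μ = 0.32×0.72 = 0.23040, so σ² = 0.053084.
s+1 = μ(1−μ)/σ² = 0.2016/0.053084 = 3.7977, so s = a+b = 2.7977.
a = μs = 2.014, b = (1−μ)s = 0.783.

a = 2.014, b = 0.783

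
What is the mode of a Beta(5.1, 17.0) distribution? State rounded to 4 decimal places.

0.2040

With α,β > 1, mode = (α−1)/(α+β−2) = 4.1/20.1 = 0.2040.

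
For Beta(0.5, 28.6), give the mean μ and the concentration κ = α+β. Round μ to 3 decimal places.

μ = 0.017, κ = 29.1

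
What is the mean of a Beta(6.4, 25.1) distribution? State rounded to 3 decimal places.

0.203

E[X] = α/(α+β) = 6.4/31.5 = 0.203.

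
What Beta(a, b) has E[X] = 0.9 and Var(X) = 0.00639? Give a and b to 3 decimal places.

Let s = a+b. The Beta variance is μ(1−μ)/(s+1).
So s+1 = μ(1−μ)/σ² = (0.9×0.1)/0.00639 = 0.09/0.00639 = 14.0845, giving s = 13.0845.
Then a = μs = 0.9×13.0845 = 11.776 and b = (1−μ)s = 0.1×13.0845 = 1.308.

a = 11.776, b = 1.308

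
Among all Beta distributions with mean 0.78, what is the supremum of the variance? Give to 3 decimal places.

0.172

Var = μ(1−μ)/(α+β+1), which approaches μ(1−μ) as α+β → 0.
So the supremum is μ(1−μ) = 0.78×0.22 = 0.172.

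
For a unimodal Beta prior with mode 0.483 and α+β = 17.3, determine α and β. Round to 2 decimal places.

α = 8.39, β = 8.91

For α,β>1 the mode is (α−1)/(α+β−2), so α = mode·(κ−2)+1 = 0.483×15.3+1 = 8.39.
And β = (1−mode)·(κ−2)+1 = 0.517×15.3+1 = 8.91.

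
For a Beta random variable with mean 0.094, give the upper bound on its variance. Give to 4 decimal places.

0.0852

For fixed mean μ the Beta variance is μ(1−μ)/(α+β+1), increasing as α+β decreases.
Its least upper bound (not attained) is μ(1−μ) = 0.094·0.906 = 0.0852.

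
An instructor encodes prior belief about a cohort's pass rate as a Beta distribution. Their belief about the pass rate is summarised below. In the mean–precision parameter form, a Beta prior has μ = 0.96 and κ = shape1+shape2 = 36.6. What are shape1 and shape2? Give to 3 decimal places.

shape1 = 35.136, shape2 = 1.464

shape1 = μκ = 0.96×36.6 = 35.136 and shape2 = (1−μ)κ = 0.04×36.6 = 1.464.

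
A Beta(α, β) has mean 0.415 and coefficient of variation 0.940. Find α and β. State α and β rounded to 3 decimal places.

Var = (CV·μ)² = (0.940×0.415)² = 0.152178.
α+β = μ(1−μ)/Var − 1 = 0.242775/0.152178 − 1 = 0.5953.
Thus α = 0.415·0.5953 = 0.247 and β = 0.585·0.5953 = 0.348.

α = 0.247, β = 0.348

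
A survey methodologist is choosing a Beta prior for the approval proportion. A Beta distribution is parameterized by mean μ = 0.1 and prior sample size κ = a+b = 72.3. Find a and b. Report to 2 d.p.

a = μκ = 0.1×72.3 = 7.23 and b = (1−μ)κ = 0.9×72.3 = 65.07.

a = 7.23, b = 65.07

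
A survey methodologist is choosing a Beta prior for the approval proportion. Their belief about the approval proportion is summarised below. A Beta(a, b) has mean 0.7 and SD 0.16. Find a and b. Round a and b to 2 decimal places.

a = 5.04, b = 2.16

First σ² = 0.0256. Setting a = μn, b = (1−μ)n with n = a+b,
μ(1−μ)/(n+1) = 0.0256 ⇒ n+1 = 0.21/0.0256 = 8.2031 ⇒ n = 7.2031.
Hence a = 0.7×7.2031 = 5.04, b = 0.3×7.2031 = 2.16.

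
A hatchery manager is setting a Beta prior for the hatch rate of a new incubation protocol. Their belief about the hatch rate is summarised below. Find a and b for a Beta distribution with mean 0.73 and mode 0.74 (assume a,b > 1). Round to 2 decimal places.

a = 35.04, b = 12.96

Let s = a+b. Mean gives a = μs = 0.73s; mode gives (a−1)/(s−2) = 0.74.
Substituting: 0.73s − 1 = 0.74(s−2) = 0.74s − 1.48, so -0.01s = -0.48 and s = 48.0000.
Then a = 0.73×48.0000 = 35.04 and b = s−a = 12.96.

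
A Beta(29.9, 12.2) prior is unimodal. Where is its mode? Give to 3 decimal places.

0.721

The density x^(α−1)(1−x)^(β−1) is maximised at (α−1)/(α+β−2) = 28.9/40.1 = 0.721.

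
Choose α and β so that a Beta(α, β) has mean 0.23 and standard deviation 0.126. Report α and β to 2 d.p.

First σ² = 0.015876. Setting α = μn, β = (1−μ)n with n = α+β,
μ(1−μ)/(n+1) = 0.015876 ⇒ n+1 = 0.1771/0.015876 = 11.1552 ⇒ n = 10.1552.
Hence α = 0.23×10.1552 = 2.34, β = 0.77×10.1552 = 7.82.

α = 2.34, β = 7.82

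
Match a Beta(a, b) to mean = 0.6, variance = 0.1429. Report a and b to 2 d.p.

a = 0.41, b = 0.27

Let s = a+b. The Beta variance is μ(1−μ)/(s+1).
So s+1 = μ(1−μ)/σ² = (0.6×0.4)/0.1429 = 0.24/0.1429 = 1.6795, giving s = 0.6795.
Then a = μs = 0.6×0.6795 = 0.41 and b = (1−μ)s = 0.4×0.6795 = 0.27.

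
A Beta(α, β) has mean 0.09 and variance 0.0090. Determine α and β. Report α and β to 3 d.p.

Write ν = α+β; then α = μν and Var = μ(1−μ)/(ν+1).
ν = μ(1−μ)/Var − 1 = 0.0819/0.0090 − 1 = 8.1000.
α = 0.09·8.1000 = 0.729, β = 0.91·8.1000 = 7.371.

α = 0.729, β = 7.371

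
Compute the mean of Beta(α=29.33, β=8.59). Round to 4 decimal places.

The Beta mean is α/(α+β) = 29.33/(29.33+8.59) = 0.7735.

0.7735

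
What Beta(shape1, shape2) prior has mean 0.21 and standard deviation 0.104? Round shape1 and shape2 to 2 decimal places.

First σ² = 0.010816. Setting shape1 = μn, shape2 = (1−μ)n with n = shape1+shape2,
μ(1−μ)/(n+1) = 0.010816 ⇒ n+1 = 0.1659/0.010816 = 15.3384 ⇒ n = 14.3384.
Hence shape1 = 0.21×14.3384 = 3.01, shape2 = 0.79×14.3384 = 11.33.

shape1 = 3.01, shape2 = 11.33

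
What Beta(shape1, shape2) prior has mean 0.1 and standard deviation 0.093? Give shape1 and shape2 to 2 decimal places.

First σ² = 0.008649. Setting shape1 = μn, shape2 = (1−μ)n with n = shape1+shape2,
μ(1−μ)/(n+1) = 0.008649 ⇒ n+1 = 0.09/0.008649 = 10.4058 ⇒ n = 9.4058.
Hence shape1 = 0.1×9.4058 = 0.94, shape2 = 0.9×9.4058 = 8.47.

shape1 = 0.94, shape2 = 8.47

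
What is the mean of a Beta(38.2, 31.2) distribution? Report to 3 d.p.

The Beta mean is α/(α+β) = 38.2/(38.2+31.2) = 0.550.

0.550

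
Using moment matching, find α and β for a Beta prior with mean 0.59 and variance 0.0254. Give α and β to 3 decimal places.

Write ν = α+β; then α = μν and Var = μ(1−μ)/(ν+1).
ν = μ(1−μ)/Var − 1 = 0.2419/0.0254 − 1 = 8.5236.
α = 0.59·8.5236 = 5.029, β = 0.41·8.5236 = 3.495.

α = 5.029, β = 3.495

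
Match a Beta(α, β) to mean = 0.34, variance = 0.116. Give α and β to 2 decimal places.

By moment matching, α+β = μ(1−μ)/σ² − 1 = (0.34·0.66)/0.116 − 1 = 1.9345 − 1 = 0.9345.
Since α/(α+β) = μ, α = 0.34·0.9345 = 0.32 and β = 0.66·0.9345 = 0.62.

α = 0.32, β = 0.62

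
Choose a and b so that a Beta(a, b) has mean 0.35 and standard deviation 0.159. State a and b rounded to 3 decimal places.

First σ² = 0.025281. Setting a = μn, b = (1−μ)n with n = a+b,
μ(1−μ)/(n+1) = 0.025281 ⇒ n+1 = 0.2275/0.025281 = 8.9989 ⇒ n = 7.9989.
Hence a = 0.35×7.9989 = 2.800, b = 0.65×7.9989 = 5.199.

a = 2.800, b = 5.199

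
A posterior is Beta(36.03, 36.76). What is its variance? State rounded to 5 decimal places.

0.00339

α+β = 72.79 and αβ = 1324.4628, so Var = αβ/[(α+β)²(α+β+1)] = 1324.4628/390967.762739 = 0.00339.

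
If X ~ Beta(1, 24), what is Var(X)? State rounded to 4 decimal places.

0.0015

Var = αβ/[(α+β)²(α+β+1)] = (1×24)/(25²×26) = 24/16250 = 0.0015.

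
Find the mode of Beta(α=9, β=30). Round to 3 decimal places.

0.216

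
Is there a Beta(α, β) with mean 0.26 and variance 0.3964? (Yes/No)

No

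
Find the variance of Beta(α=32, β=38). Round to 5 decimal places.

μ = 32/70 = 0.457143; Var = μ(1−μ)/(α+β+1) = 0.2481633/71 = 0.00350.

0.00350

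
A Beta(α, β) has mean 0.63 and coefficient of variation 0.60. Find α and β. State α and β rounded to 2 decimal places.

Var = (CV·μ)² = (0.60×0.63)² = 0.142884.
α+β = μ(1−μ)/Var − 1 = 0.2331/0.142884 − 1 = 0.6314.
Thus α = 0.63·0.6314 = 0.40 and β = 0.37·0.6314 = 0.23.

α = 0.40, β = 0.23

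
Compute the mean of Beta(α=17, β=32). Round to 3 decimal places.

0.347

E[X] = α/(α+β) = 17/49 = 0.347.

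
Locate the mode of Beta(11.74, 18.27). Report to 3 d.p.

The density x^(α−1)(1−x)^(β−1) is maximised at (α−1)/(α+β−2) = 10.74/28.01 = 0.383.

0.383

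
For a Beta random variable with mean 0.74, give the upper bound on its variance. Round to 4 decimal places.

0.1924

For fixed mean μ the Beta variance is μ(1−μ)/(α+β+1), increasing as α+β decreases.
Its least upper bound (not attained) is μ(1−μ) = 0.74·0.26 = 0.1924.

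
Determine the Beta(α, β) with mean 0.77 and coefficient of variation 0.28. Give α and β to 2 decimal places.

α = 2.16, β = 0.65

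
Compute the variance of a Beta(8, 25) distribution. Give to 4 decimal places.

μ = 8/33 = 0.242424; Var = μ(1−μ)/(α+β+1) = 0.1836547/34 = 0.0054.

0.0054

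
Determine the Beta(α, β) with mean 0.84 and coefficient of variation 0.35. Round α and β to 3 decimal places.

σ = CV·μ = 0.35×0.84 = 0.29400, so σ² = 0.086436.
s+1 = μ(1−μ)/σ² = 0.1344/0.086436 = 1.5549, so s = α+β = 0.5549.
α = μs = 0.466, β = (1−μ)s = 0.089.

α = 0.466, β = 0.089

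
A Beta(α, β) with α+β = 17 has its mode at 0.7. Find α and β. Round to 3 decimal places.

Since the density peak of Beta(α,β) is at (α−1)/(α+β−2),
α = 1 + 0.7(17−2) = 11.500 and β = 17 − 11.500 = 5.500.

α = 11.500, β = 5.500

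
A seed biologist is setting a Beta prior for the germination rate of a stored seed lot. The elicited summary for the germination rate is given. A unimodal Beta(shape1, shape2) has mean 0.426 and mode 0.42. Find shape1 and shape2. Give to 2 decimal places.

Let s = shape1+shape2. Mean gives shape1 = μs = 0.426s; mode gives (shape1−1)/(s−2) = 0.42.
Substituting: 0.426s − 1 = 0.42(s−2) = 0.42s − 0.84, so 0.006s = 0.16 and s = 26.6667.
Then shape1 = 0.426×26.6667 = 11.36 and shape2 = s−shape1 = 15.31.

shape1 = 11.36, shape2 = 15.31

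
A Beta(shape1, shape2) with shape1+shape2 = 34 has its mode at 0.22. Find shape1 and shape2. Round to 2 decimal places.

shape1 = 8.04, shape2 = 25.96

Since the density peak of Beta(shape1,shape2) is at (shape1−1)/(shape1+shape2−2),
shape1 = 1 + 0.22(34−2) = 8.04 and shape2 = 34 − 8.04 = 25.96.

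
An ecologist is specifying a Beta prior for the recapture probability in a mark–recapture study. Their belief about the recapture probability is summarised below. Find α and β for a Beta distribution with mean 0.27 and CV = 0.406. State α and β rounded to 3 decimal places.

Var = (CV·μ)² = (0.406×0.27)² = 0.012017.
α+β = μ(1−μ)/Var − 1 = 0.1971/0.012017 − 1 = 15.4024.
Thus α = 0.27·15.4024 = 4.159 and β = 0.73·15.4024 = 11.244.

α = 4.159, β = 11.244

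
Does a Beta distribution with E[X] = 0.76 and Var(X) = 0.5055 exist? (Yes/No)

The Beta variance bound is σ² < μ(1−μ).
Here μ(1−μ) = 0.76×0.24 = 0.1824, and 0.5055 ≥ 0.1824.

No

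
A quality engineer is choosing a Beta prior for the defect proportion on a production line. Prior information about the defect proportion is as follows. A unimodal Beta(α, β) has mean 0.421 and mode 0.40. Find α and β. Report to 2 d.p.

α = 4.01, β = 5.51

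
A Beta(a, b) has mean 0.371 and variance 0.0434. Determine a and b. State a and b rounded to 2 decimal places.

By moment matching, a+b = μ(1−μ)/σ² − 1 = (0.371·0.629)/0.0434 − 1 = 5.3769 − 1 = 4.3769.
Since a/(a+b) = μ, a = 0.371·4.3769 = 1.62 and b = 0.629·4.3769 = 2.75.

a = 1.62, b = 2.75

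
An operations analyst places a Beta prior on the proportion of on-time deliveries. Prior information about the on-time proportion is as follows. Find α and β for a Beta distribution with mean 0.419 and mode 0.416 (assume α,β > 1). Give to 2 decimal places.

α = 23.46, β = 32.54

With s = α+β: μ = α/s and mode = (α−1)/(s−2). Eliminating α = μs,
μs − 1 = m(s−2) ⇒ s(μ−m) = 1−2m ⇒ s = 0.168/0.003 = 56.0000.
So α = μs = 23.46, β = (1−μ)s = 32.54.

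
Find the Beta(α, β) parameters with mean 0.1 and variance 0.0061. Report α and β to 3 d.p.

Let s = α+β. The Beta variance is μ(1−μ)/(s+1).
So s+1 = μ(1−μ)/σ² = (0.1×0.9)/0.0061 = 0.09/0.0061 = 14.7541, giving s = 13.7541.
Then α = μs = 0.1×13.7541 = 1.375 and β = (1−μ)s = 0.9×13.7541 = 12.379.

α = 1.375, β = 12.379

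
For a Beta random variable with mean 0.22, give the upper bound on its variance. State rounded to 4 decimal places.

0.1716

For fixed mean μ the Beta variance is μ(1−μ)/(α+β+1), increasing as α+β decreases.
Its least upper bound (not attained) is μ(1−μ) = 0.22·0.78 = 0.1716.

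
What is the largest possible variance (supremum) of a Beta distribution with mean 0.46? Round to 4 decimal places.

For fixed mean μ the Beta variance is μ(1−μ)/(α+β+1), increasing as α+β decreases.
Its least upper bound (not attained) is μ(1−μ) = 0.46·0.54 = 0.2484.

0.2484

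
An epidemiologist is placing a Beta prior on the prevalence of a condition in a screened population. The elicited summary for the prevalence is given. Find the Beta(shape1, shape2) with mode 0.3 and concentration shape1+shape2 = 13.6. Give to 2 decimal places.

shape1 = 4.48, shape2 = 9.12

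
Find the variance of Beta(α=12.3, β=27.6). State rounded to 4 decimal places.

0.0052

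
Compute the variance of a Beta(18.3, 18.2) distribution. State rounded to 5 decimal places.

μ = 18.3/36.5 = 0.501370; Var = μ(1−μ)/(α+β+1) = 0.2499981/37.5 = 0.00667.

0.00667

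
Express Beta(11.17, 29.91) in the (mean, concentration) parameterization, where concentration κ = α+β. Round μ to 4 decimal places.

μ = 0.2719, κ = 41.08

κ = α+β = 11.17+29.91 = 41.08; μ = α/κ = 11.17/41.08 = 0.2719.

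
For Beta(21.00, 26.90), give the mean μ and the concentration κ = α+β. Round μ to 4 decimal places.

μ = 0.4384, κ = 47.90

κ = α+β = 21.00+26.90 = 47.90; μ = α/κ = 21.00/47.90 = 0.4384.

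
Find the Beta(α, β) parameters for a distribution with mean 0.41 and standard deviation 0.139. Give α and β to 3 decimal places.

α = 4.723, β = 6.797

First σ² = 0.019321. Setting α = μn, β = (1−μ)n with n = α+β,
μ(1−μ)/(n+1) = 0.019321 ⇒ n+1 = 0.2419/0.019321 = 12.5201 ⇒ n = 11.5201.
Hence α = 0.41×11.5201 = 4.723, β = 0.59×11.5201 = 6.797.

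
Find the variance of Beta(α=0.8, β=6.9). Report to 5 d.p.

μ = 0.8/7.7 = 0.103896; Var = μ(1−μ)/(α+β+1) = 0.0931017/8.7 = 0.01070.

0.01070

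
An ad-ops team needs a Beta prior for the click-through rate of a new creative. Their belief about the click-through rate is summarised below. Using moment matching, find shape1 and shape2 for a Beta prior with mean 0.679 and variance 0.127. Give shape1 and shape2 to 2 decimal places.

Let s = shape1+shape2. The Beta variance is μ(1−μ)/(s+1).
So s+1 = μ(1−μ)/σ² = (0.679×0.321)/0.127 = 0.217959/0.127 = 1.7162, giving s = 0.7162.
Then shape1 = μs = 0.679×0.7162 = 0.49 and shape2 = (1−μ)s = 0.321×0.7162 = 0.23.

shape1 = 0.49, shape2 = 0.23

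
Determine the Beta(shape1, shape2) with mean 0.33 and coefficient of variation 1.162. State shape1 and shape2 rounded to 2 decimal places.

shape1 = 0.17, shape2 = 0.34

σ = CV·μ = 1.162×0.33 = 0.38346, so σ² = 0.147042.
s+1 = μ(1−μ)/σ² = 0.2211/0.147042 = 1.5037, so s = shape1+shape2 = 0.5037.
shape1 = μs = 0.17, shape2 = (1−μ)s = 0.34.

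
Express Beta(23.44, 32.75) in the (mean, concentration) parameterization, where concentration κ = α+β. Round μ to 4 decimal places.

κ = α+β = 23.44+32.75 = 56.19; μ = α/κ = 23.44/56.19 = 0.4172.

μ = 0.4172, κ = 56.19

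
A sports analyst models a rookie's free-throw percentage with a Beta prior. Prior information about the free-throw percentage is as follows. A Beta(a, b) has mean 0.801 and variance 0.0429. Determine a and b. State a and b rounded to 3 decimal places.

Let s = a+b. The Beta variance is μ(1−μ)/(s+1).
So s+1 = μ(1−μ)/σ² = (0.801×0.199)/0.0429 = 0.159399/0.0429 = 3.7156, giving s = 2.7156.
Then a = μs = 0.801×2.7156 = 2.175 and b = (1−μ)s = 0.199×2.7156 = 0.540.

a = 2.175, b = 0.540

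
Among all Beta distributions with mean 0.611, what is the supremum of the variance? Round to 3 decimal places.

For fixed mean μ the Beta variance is μ(1−μ)/(α+β+1), increasing as α+β decreases.
Its least upper bound (not attained) is μ(1−μ) = 0.611·0.389 = 0.238.

0.238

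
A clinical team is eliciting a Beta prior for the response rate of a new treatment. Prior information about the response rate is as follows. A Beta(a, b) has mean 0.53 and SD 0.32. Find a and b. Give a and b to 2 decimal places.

First σ² = 0.1024. Setting a = μn, b = (1−μ)n with n = a+b,
μ(1−μ)/(n+1) = 0.1024 ⇒ n+1 = 0.2491/0.1024 = 2.4326 ⇒ n = 1.4326.
Hence a = 0.53×1.4326 = 0.76, b = 0.47×1.4326 = 0.67.

a = 0.76, b = 0.67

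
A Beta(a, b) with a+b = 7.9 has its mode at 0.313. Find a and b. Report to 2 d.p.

a = 2.85, b = 5.05

For a,b>1 the mode is (a−1)/(a+b−2), so a = mode·(κ−2)+1 = 0.313×5.9+1 = 2.85.
And b = (1−mode)·(κ−2)+1 = 0.687×5.9+1 = 5.05.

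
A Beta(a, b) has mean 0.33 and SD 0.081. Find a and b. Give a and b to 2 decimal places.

σ² = 0.081² = 0.006561.
With s = a+b, Var = μ(1−μ)/(s+1), so s+1 = (0.33×0.67)/0.006561 = 33.6991 and s = 32.6991.
a = μs = 10.79, b = (1−μ)s = 21.91.

a = 10.79, b = 21.91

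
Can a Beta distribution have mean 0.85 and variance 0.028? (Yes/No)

Yes

A Beta with mean μ has variance μ(1−μ)/(α+β+1) < μ(1−μ).
Here μ(1−μ) = 0.85×0.15 = 0.1275, and 0.028 < 0.1275.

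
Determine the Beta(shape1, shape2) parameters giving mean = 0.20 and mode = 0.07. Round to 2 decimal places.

With s = shape1+shape2: μ = shape1/s and mode = (shape1−1)/(s−2). Eliminating shape1 = μs,
μs − 1 = m(s−2) ⇒ s(μ−m) = 1−2m ⇒ s = 0.86/0.13 = 6.6154.
So shape1 = μs = 1.32, shape2 = (1−μ)s = 5.29.

shape1 = 1.32, shape2 = 5.29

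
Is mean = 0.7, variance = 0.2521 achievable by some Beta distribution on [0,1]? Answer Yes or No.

No

The Beta variance bound is σ² < μ(1−μ).
Here μ(1−μ) = 0.7×0.3 = 0.21, and 0.2521 ≥ 0.21.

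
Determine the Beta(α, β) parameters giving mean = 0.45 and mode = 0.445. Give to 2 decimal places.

α = 9.90, β = 12.10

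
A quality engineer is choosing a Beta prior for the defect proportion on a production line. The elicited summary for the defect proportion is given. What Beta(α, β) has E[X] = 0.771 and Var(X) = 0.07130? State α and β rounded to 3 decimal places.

α = 1.138, β = 0.338

Write ν = α+β; then α = μν and Var = μ(1−μ)/(ν+1).
ν = μ(1−μ)/Var − 1 = 0.176559/0.07130 − 1 = 1.4763.
α = 0.771·1.4763 = 1.138, β = 0.229·1.4763 = 0.338.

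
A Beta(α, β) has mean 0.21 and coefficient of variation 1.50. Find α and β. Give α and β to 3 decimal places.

Var = (CV·μ)² = (1.50×0.21)² = 0.099225.
α+β = μ(1−μ)/Var − 1 = 0.1659/0.099225 − 1 = 0.6720.
Thus α = 0.21·0.6720 = 0.141 and β = 0.79·0.6720 = 0.531.

α = 0.141, β = 0.531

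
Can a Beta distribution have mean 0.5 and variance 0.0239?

The Beta variance bound is σ² < μ(1−μ).
Here μ(1−μ) = 0.5×0.5 = 0.25, and 0.0239 < 0.25.

Yes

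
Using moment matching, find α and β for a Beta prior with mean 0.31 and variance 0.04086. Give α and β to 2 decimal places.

Write ν = α+β; then α = μν and Var = μ(1−μ)/(ν+1).
ν = μ(1−μ)/Var − 1 = 0.2139/0.04086 − 1 = 4.2349.
α = 0.31·4.2349 = 1.31, β = 0.69·4.2349 = 2.92.

α = 1.31, β = 2.92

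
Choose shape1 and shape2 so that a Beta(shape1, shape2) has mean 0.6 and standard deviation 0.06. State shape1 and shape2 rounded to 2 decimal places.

σ² = 0.06² = 0.0036.
With s = shape1+shape2, Var = μ(1−μ)/(s+1), so s+1 = (0.6×0.4)/0.0036 = 66.6667 and s = 65.6667.
shape1 = μs = 39.40, shape2 = (1−μ)s = 26.27.

shape1 = 39.40, shape2 = 26.27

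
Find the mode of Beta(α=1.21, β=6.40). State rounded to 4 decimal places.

0.0374

The density x^(α−1)(1−x)^(β−1) is maximised at (α−1)/(α+β−2) = 0.21/5.61 = 0.0374.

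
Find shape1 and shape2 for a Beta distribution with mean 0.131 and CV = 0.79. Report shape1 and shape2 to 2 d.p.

shape1 = 1.26, shape2 = 8.37

σ = CV·μ = 0.79×0.131 = 0.10349, so σ² = 0.010710.
s+1 = μ(1−μ)/σ² = 0.113839/0.010710 = 10.6290, so s = shape1+shape2 = 9.6290.
shape1 = μs = 1.26, shape2 = (1−μ)s = 8.37.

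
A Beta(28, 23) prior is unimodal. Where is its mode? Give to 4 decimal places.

With α,β > 1, mode = (α−1)/(α+β−2) = 27/49 = 0.5510.

0.5510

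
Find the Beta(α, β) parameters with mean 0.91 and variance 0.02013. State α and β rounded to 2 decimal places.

By moment matching, α+β = μ(1−μ)/σ² − 1 = (0.91·0.09)/0.02013 − 1 = 4.0686 − 1 = 3.0686.
Since α/(α+β) = μ, α = 0.91·3.0686 = 2.79 and β = 0.09·3.0686 = 0.28.

α = 2.79, β = 0.28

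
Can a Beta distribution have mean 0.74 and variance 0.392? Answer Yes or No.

No

The Beta variance bound is σ² < μ(1−μ).
Here μ(1−μ) = 0.74×0.26 = 0.1924, and 0.392 ≥ 0.1924.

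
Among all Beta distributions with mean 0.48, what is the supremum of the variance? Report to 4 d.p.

0.2496

For fixed mean μ the Beta variance is μ(1−μ)/(α+β+1), increasing as α+β decreases.
Its least upper bound (not attained) is μ(1−μ) = 0.48·0.52 = 0.2496.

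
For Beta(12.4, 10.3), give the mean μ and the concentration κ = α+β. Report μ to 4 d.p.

μ = 0.5463, κ = 22.7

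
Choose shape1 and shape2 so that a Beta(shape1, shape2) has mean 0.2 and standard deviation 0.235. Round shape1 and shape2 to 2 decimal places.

shape1 = 0.38, shape2 = 1.52

First σ² = 0.055225. Setting shape1 = μn, shape2 = (1−μ)n with n = shape1+shape2,
μ(1−μ)/(n+1) = 0.055225 ⇒ n+1 = 0.16/0.055225 = 2.8972 ⇒ n = 1.8972.
Hence shape1 = 0.2×1.8972 = 0.38, shape2 = 0.8×1.8972 = 1.52.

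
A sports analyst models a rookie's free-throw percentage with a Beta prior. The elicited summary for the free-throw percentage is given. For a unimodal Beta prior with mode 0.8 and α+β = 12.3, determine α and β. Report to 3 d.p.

For α,β>1 the mode is (α−1)/(α+β−2), so α = mode·(κ−2)+1 = 0.8×10.3+1 = 9.240.
And β = (1−mode)·(κ−2)+1 = 0.2×10.3+1 = 3.060.

α = 9.240, β = 3.060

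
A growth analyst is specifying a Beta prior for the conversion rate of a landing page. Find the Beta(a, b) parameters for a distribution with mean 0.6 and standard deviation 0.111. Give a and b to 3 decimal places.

First σ² = 0.012321. Setting a = μn, b = (1−μ)n with n = a+b,
μ(1−μ)/(n+1) = 0.012321 ⇒ n+1 = 0.24/0.012321 = 19.4789 ⇒ n = 18.4789.
Hence a = 0.6×18.4789 = 11.087, b = 0.4×18.4789 = 7.392.

a = 11.087, b = 7.392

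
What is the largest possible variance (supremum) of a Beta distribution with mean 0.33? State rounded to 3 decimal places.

0.221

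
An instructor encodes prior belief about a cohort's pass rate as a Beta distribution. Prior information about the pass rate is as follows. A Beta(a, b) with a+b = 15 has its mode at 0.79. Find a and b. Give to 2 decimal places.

a = 11.27, b = 3.73

For a,b>1 the mode is (a−1)/(a+b−2), so a = mode·(κ−2)+1 = 0.79×13+1 = 11.27.
And b = (1−mode)·(κ−2)+1 = 0.21×13+1 = 3.73.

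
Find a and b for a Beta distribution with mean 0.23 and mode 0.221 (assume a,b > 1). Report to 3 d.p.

Let s = a+b. Mean gives a = μs = 0.23s; mode gives (a−1)/(s−2) = 0.221.
Substituting: 0.23s − 1 = 0.221(s−2) = 0.221s − 0.442, so 0.009s = 0.558 and s = 62.0000.
Then a = 0.23×62.0000 = 14.260 and b = s−a = 47.740.

a = 14.260, b = 47.740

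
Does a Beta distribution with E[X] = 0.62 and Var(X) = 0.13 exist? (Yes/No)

Yes

The Beta variance bound is σ² < μ(1−μ).
Here μ(1−μ) = 0.62×0.38 = 0.2356, and 0.13 < 0.2356.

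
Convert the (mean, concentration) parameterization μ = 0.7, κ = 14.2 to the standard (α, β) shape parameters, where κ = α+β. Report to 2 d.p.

Split κ in proportion μ : (1−μ): α = 0.7·14.2 = 9.94, β = 14.2 − 9.94 = 4.26.

α = 9.94, β = 4.26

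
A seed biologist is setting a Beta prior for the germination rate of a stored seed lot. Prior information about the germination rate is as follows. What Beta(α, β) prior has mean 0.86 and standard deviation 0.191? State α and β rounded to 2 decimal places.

α = 1.98, β = 0.32

σ² = 0.191² = 0.036481.
With s = α+β, Var = μ(1−μ)/(s+1), so s+1 = (0.86×0.14)/0.036481 = 3.3003 and s = 2.3003.
α = μs = 1.98, β = (1−μ)s = 0.32.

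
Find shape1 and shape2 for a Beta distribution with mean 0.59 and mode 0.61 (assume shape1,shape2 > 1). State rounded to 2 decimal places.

shape1 = 6.49, shape2 = 4.51

With s = shape1+shape2: μ = shape1/s and mode = (shape1−1)/(s−2). Eliminating shape1 = μs,
μs − 1 = m(s−2) ⇒ s(μ−m) = 1−2m ⇒ s = -0.22/-0.02 = 11.0000.
So shape1 = μs = 6.49, shape2 = (1−μ)s = 4.51.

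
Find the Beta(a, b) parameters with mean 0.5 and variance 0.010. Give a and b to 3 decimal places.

Write ν = a+b; then a = μν and Var = μ(1−μ)/(ν+1).
ν = μ(1−μ)/Var − 1 = 0.25/0.010 − 1 = 24.0000.
a = 0.5·24.0000 = 12.000, b = 0.5·24.0000 = 12.000.

a = 12.000, b = 12.000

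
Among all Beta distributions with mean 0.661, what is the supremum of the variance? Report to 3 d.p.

0.224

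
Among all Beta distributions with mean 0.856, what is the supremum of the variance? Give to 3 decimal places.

0.123

Var = μ(1−μ)/(α+β+1), which approaches μ(1−μ) as α+β → 0.
So the supremum is μ(1−μ) = 0.856×0.144 = 0.123.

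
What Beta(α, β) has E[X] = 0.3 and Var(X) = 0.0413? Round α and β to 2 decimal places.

α = 1.23, β = 2.86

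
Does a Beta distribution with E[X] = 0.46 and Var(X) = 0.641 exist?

No

The Beta variance bound is σ² < μ(1−μ).
Here μ(1−μ) = 0.46×0.54 = 0.2484, and 0.641 ≥ 0.2484.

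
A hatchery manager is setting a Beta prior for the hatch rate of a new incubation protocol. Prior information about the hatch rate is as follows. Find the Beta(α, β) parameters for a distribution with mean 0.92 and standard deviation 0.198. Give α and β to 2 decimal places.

α = 0.81, β = 0.07

Variance = 0.198² = 0.039204. The moment-matching identity α+β = μ(1−μ)/Var − 1 gives
α+β = 0.0736/0.039204 − 1 = 0.8774, so α = μ·0.8774 = 0.81 and β = (1−μ)·0.8774 = 0.07.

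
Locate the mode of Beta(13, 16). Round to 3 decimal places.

0.444

With α,β > 1, mode = (α−1)/(α+β−2) = 12/27 = 0.444.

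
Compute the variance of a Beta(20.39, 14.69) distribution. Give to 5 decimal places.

0.00675

Var = αβ/[(α+β)²(α+β+1)] = (20.39×14.69)/(35.08²×36.08) = 299.5291/44400.278912 = 0.00675.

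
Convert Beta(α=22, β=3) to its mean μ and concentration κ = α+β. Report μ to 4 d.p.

κ = α+β = 22+3 = 25; μ = α/κ = 22/25 = 0.8800.

μ = 0.8800, κ = 25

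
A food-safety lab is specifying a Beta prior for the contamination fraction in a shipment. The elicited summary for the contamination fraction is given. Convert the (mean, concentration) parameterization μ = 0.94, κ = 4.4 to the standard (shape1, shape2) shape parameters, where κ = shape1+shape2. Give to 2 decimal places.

shape1 = 4.14, shape2 = 0.26

Split κ in proportion μ : (1−μ): shape1 = 0.94·4.4 = 4.14, shape2 = 4.4 − 4.14 = 0.26.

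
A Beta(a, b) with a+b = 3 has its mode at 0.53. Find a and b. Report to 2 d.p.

Since the density peak of Beta(a,b) is at (a−1)/(a+b−2),
a = 1 + 0.53(3−2) = 1.53 and b = 3 − 1.53 = 1.47.

a = 1.53, b = 1.47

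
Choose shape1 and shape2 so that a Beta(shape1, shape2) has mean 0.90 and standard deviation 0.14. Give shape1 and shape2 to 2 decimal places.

First σ² = 0.0196. Setting shape1 = μn, shape2 = (1−μ)n with n = shape1+shape2,
μ(1−μ)/(n+1) = 0.0196 ⇒ n+1 = 0.0900/0.0196 = 4.5918 ⇒ n = 3.5918.
Hence shape1 = 0.90×3.5918 = 3.23, shape2 = 0.10×3.5918 = 0.36.

shape1 = 3.23, shape2 = 0.36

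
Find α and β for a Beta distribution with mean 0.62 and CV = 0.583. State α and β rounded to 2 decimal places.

Var = (CV·μ)² = (0.583×0.62)² = 0.130653.
α+β = μ(1−μ)/Var − 1 = 0.2356/0.130653 − 1 = 0.8032.
Thus α = 0.62·0.8032 = 0.50 and β = 0.38·0.8032 = 0.31.

α = 0.50, β = 0.31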